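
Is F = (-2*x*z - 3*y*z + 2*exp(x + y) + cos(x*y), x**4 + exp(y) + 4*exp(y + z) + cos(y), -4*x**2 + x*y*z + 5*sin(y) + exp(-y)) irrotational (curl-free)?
No, ∇×F = (x*z - 4*exp(y + z) + 5*cos(y) - exp(-y), 6*x - y*z - 3*y, 4*x**3 + x*sin(x*y) + 3*z - 2*exp(x + y))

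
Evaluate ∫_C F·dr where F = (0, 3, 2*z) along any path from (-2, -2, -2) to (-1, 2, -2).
12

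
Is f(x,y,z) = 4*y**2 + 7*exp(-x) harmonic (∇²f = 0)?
No, ∇²f = 8 + 7*exp(-x)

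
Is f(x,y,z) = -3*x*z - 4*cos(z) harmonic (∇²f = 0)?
No, ∇²f = 4*cos(z)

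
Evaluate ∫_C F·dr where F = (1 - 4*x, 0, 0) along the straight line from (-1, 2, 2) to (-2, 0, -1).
-7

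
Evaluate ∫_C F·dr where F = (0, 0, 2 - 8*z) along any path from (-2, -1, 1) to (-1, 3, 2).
-10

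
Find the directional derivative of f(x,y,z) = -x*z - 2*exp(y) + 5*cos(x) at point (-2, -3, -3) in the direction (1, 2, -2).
(-4 + (-1 + 5*sin(2))*exp(3))*exp(-3)/3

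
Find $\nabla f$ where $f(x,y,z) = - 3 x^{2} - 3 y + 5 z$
(-6*x, -3, 5)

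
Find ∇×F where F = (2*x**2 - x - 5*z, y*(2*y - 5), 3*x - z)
(0, -8, 0)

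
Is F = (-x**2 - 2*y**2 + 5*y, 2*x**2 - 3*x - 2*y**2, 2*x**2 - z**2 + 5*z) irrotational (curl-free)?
No, ∇×F = (0, -4*x, 4*x + 4*y - 8)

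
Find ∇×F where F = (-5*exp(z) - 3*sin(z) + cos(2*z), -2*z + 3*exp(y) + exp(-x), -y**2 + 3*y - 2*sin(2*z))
(5 - 2*y, -5*exp(z) - 2*sin(2*z) - 3*cos(z), -exp(-x))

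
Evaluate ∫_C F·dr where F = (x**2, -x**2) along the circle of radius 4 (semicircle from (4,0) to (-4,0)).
-128/3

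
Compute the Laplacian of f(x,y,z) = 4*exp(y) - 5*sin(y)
4*exp(y) + 5*sin(y)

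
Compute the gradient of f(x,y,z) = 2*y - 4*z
(0, 2, -4)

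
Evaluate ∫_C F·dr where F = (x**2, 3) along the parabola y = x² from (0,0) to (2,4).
44/3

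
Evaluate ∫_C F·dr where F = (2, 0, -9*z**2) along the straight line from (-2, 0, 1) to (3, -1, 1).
10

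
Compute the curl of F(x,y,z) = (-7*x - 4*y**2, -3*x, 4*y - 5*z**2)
(4, 0, 8*y - 3)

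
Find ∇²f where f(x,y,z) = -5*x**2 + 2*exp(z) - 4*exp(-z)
2*exp(z) - 10 - 4*exp(-z)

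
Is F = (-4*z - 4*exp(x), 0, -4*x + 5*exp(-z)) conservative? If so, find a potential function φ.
Yes, F is conservative. φ = -4*x*z - 4*exp(x) - 5*exp(-z)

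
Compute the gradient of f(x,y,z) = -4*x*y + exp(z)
(-4*y, -4*x, exp(z))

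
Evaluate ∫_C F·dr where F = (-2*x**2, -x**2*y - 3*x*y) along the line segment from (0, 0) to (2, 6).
-340/3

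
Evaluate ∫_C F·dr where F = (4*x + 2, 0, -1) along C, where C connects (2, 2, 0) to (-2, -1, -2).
-6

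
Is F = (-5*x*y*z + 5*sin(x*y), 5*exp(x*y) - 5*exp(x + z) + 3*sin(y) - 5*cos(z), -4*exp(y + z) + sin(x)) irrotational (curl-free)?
No, ∇×F = (5*exp(x + z) - 4*exp(y + z) - 5*sin(z), -5*x*y - cos(x), 5*x*z - 5*x*cos(x*y) + 5*y*exp(x*y) - 5*exp(x + z))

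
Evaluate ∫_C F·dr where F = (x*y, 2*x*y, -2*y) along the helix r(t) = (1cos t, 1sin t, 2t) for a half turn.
-20/3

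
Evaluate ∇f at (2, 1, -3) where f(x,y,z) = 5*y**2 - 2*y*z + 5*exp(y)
(0, 5*E + 16, -2)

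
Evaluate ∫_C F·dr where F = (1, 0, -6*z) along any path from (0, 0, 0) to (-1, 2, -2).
-13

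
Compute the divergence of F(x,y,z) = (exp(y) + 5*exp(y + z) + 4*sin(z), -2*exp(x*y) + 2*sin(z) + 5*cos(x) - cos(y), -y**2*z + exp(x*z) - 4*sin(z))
-2*x*exp(x*y) + x*exp(x*z) - y**2 + sin(y) - 4*cos(z)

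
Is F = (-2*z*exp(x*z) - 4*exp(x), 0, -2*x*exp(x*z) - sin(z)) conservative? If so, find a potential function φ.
Yes, F is conservative. φ = -4*exp(x) - 2*exp(x*z) + cos(z)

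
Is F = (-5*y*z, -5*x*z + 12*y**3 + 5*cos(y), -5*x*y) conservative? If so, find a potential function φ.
Yes, F is conservative. φ = -5*x*y*z + 3*y**4 + 5*sin(y)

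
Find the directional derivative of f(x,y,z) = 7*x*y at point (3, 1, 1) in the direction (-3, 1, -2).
0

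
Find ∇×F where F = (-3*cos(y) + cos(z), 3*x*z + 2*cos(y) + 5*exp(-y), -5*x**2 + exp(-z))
(-3*x, 10*x - sin(z), 3*z - 3*sin(y))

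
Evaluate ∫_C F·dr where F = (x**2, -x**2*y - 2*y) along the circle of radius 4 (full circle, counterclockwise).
0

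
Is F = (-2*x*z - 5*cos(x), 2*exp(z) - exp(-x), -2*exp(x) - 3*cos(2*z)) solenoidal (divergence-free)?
No, ∇·F = -2*z + 5*sin(x) + 6*sin(2*z)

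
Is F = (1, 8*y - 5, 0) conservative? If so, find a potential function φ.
Yes, F is conservative. φ = x + 4*y**2 - 5*y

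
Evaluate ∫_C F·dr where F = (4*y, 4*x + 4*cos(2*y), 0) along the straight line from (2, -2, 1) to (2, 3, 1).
2*sin(4) + 2*sin(6) + 40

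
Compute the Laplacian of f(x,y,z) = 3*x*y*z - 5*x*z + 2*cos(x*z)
-2*(x**2 + z**2)*cos(x*z)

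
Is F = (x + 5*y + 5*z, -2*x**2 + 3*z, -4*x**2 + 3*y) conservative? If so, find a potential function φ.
No, ∇×F = (0, 8*x + 5, -4*x - 5) ≠ 0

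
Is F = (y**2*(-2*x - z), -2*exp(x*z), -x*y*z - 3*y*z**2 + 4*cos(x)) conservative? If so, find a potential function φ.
No, ∇×F = (-x*z + 2*x*exp(x*z) - 3*z**2, -y**2 + y*z + 4*sin(x), 2*y*(2*x + z) - 2*z*exp(x*z)) ≠ 0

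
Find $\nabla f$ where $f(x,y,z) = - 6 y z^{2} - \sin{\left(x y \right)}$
(-y*cos(x*y), -x*cos(x*y) - 6*z**2, -12*y*z)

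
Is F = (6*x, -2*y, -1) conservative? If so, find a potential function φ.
Yes, F is conservative. φ = 3*x**2 - y**2 - z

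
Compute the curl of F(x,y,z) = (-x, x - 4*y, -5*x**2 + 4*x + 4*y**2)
(8*y, 10*x - 4, 1)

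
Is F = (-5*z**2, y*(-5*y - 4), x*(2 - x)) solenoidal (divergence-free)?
No, ∇·F = -10*y - 4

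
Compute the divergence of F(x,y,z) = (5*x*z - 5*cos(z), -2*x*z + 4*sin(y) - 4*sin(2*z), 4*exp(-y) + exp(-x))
5*z + 4*cos(y)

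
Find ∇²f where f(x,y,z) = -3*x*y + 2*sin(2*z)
-8*sin(2*z)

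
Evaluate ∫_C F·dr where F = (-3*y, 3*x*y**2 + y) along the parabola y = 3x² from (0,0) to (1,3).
345/14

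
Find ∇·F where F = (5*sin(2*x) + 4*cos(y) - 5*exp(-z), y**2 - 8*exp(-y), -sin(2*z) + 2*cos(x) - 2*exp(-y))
2*y + 10*cos(2*x) - 2*cos(2*z) + 8*exp(-y)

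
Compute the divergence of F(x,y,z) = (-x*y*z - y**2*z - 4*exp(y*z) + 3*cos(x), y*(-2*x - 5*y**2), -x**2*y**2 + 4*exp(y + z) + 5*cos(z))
-2*x - 15*y**2 - y*z + 4*exp(y + z) - 3*sin(x) - 5*sin(z)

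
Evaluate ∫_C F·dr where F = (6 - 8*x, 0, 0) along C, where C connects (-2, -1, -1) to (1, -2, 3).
30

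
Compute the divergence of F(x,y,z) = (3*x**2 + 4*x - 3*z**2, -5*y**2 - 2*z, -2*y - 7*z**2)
6*x - 10*y - 14*z + 4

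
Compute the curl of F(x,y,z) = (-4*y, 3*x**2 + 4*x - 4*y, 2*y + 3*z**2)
(2, 0, 6*x + 8)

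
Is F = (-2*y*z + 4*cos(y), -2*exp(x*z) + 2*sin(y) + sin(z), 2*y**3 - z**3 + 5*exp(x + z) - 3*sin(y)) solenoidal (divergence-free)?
No, ∇·F = -3*z**2 + 5*exp(x + z) + 2*cos(y)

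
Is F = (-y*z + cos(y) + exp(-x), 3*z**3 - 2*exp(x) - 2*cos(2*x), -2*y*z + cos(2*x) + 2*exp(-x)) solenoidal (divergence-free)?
No, ∇·F = -2*y - exp(-x)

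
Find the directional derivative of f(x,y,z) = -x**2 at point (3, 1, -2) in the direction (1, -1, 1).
-2*sqrt(3)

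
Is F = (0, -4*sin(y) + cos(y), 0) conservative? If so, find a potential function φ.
Yes, F is conservative. φ = sin(y) + 4*cos(y)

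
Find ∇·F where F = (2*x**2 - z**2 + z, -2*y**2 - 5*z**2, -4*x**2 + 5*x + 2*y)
4*x - 4*y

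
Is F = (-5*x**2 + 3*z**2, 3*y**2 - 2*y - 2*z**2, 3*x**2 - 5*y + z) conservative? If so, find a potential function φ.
No, ∇×F = (4*z - 5, -6*x + 6*z, 0) ≠ 0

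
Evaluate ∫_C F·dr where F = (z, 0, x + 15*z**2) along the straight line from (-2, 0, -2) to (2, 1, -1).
29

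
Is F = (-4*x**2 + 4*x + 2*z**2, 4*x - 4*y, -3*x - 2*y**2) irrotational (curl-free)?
No, ∇×F = (-4*y, 4*z + 3, 4)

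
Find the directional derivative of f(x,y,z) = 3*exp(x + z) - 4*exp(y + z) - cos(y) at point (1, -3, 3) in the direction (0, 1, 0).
-4 - sin(3)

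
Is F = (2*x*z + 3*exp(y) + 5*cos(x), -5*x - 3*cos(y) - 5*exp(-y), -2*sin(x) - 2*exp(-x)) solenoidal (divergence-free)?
No, ∇·F = 2*z - 5*sin(x) + 3*sin(y) + 5*exp(-y)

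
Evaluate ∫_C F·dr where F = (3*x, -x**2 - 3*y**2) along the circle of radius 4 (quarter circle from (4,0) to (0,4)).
-392/3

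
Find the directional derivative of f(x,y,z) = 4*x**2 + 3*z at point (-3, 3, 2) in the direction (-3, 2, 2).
78*sqrt(17)/17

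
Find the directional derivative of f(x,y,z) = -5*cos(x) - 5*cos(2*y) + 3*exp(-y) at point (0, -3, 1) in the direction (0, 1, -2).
-sqrt(5)*(10*sin(6) + 3*exp(3))/5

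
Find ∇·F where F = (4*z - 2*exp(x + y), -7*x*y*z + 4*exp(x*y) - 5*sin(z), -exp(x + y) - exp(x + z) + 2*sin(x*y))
-7*x*z + 4*x*exp(x*y) - 2*exp(x + y) - exp(x + z)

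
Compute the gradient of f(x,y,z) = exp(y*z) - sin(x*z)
(-z*cos(x*z), z*exp(y*z), -x*cos(x*z) + y*exp(y*z))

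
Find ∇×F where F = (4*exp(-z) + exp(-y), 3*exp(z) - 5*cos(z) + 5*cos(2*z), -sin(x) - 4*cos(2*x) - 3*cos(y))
(-3*exp(z) + 3*sin(y) - 5*sin(z) + 10*sin(2*z), -8*sin(2*x) + cos(x) - 4*exp(-z), exp(-y))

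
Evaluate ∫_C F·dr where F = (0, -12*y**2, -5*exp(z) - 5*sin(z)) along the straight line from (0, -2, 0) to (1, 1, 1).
-36 - 5*E + 5*cos(1)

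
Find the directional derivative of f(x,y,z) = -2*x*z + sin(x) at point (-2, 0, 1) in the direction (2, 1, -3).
sqrt(14)*(-8 + cos(2))/7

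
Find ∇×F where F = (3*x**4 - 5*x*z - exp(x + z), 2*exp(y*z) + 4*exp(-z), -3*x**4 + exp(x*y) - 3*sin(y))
(x*exp(x*y) - 2*y*exp(y*z) - 3*cos(y) + 4*exp(-z), 12*x**3 - 5*x - y*exp(x*y) - exp(x + z), 0)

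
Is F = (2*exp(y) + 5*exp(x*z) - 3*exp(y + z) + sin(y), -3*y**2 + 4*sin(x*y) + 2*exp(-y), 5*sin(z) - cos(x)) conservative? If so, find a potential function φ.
No, ∇×F = (0, 5*x*exp(x*z) - 3*exp(y + z) - sin(x), 4*y*cos(x*y) - 2*exp(y) + 3*exp(y + z) - cos(y)) ≠ 0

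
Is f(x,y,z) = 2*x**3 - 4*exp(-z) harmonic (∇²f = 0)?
No, ∇²f = 12*x - 4*exp(-z)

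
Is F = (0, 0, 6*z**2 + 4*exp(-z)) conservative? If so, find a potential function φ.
Yes, F is conservative. φ = 2*z**3 - 4*exp(-z)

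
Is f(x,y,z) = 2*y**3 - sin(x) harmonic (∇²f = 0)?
No, ∇²f = 12*y + sin(x)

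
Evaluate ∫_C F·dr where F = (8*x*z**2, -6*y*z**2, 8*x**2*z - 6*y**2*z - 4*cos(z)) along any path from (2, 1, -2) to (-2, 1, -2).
0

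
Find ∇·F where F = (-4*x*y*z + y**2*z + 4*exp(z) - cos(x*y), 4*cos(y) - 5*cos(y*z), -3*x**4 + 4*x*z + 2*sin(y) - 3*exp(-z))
4*x - 4*y*z + y*sin(x*y) + 5*z*sin(y*z) - 4*sin(y) + 3*exp(-z)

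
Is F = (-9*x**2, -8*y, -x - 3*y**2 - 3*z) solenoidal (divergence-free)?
No, ∇·F = -18*x - 11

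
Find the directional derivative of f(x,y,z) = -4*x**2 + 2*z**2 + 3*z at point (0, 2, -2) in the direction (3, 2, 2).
-10*sqrt(17)/17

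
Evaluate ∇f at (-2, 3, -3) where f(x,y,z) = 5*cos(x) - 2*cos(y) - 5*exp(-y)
(5*sin(2), 5*exp(-3) + 2*sin(3), 0)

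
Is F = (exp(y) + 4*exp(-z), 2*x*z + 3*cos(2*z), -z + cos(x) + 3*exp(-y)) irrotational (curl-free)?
No, ∇×F = (-2*x + 6*sin(2*z) - 3*exp(-y), sin(x) - 4*exp(-z), 2*z - exp(y))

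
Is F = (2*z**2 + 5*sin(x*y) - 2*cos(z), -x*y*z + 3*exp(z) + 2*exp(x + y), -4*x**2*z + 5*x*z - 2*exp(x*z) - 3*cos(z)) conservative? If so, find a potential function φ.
No, ∇×F = (x*y - 3*exp(z), 8*x*z + 2*z*exp(x*z) - z + 2*sin(z), -5*x*cos(x*y) - y*z + 2*exp(x + y)) ≠ 0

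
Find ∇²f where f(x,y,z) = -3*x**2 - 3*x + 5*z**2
4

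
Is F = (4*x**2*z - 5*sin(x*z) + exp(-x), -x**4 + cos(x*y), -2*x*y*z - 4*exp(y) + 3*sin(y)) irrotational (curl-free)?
No, ∇×F = (-2*x*z - 4*exp(y) + 3*cos(y), 4*x**2 - 5*x*cos(x*z) + 2*y*z, -4*x**3 - y*sin(x*y))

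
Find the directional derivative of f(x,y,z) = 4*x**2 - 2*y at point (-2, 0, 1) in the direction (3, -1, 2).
-23*sqrt(14)/7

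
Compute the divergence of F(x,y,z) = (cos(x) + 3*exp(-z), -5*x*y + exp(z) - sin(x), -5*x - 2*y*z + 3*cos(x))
-5*x - 2*y - sin(x)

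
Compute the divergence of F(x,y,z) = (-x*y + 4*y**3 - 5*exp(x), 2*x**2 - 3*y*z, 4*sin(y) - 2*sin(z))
-y - 3*z - 5*exp(x) - 2*cos(z)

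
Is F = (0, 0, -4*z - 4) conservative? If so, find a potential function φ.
Yes, F is conservative. φ = 2*z*(-z - 2)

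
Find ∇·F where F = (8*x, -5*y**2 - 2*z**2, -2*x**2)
8 - 10*y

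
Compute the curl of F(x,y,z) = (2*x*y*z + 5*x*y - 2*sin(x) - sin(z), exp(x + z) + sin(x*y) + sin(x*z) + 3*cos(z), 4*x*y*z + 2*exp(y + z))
(4*x*z - x*cos(x*z) - exp(x + z) + 2*exp(y + z) + 3*sin(z), 2*x*y - 4*y*z - cos(z), -2*x*z - 5*x + y*cos(x*y) + z*cos(x*z) + exp(x + z))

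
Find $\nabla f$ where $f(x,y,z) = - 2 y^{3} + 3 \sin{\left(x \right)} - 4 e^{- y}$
(3*cos(x), -6*y**2 + 4*exp(-y), 0)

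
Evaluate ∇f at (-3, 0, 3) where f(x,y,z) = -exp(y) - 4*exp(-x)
(4*exp(3), -1, 0)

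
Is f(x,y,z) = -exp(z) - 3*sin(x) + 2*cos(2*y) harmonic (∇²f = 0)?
No, ∇²f = -exp(z) + 3*sin(x) - 8*cos(2*y)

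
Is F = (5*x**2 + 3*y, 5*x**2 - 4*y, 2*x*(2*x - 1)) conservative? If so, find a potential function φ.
No, ∇×F = (0, 2 - 8*x, 10*x - 3) ≠ 0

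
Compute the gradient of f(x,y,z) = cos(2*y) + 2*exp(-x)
(-2*exp(-x), -2*sin(2*y), 0)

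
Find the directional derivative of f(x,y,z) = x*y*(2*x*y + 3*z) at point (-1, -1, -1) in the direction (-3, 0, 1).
3*sqrt(10)/5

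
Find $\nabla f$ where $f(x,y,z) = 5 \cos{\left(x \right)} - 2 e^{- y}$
(-5*sin(x), 2*exp(-y), 0)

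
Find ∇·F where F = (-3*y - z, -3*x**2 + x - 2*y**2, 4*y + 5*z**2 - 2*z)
-4*y + 10*z - 2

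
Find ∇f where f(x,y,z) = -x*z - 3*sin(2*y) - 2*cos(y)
(-z, 2*sin(y) - 6*cos(2*y), -x)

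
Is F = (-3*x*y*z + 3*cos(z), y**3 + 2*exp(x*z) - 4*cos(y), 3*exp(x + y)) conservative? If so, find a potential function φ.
No, ∇×F = (-2*x*exp(x*z) + 3*exp(x + y), -3*x*y - 3*exp(x + y) - 3*sin(z), z*(3*x + 2*exp(x*z))) ≠ 0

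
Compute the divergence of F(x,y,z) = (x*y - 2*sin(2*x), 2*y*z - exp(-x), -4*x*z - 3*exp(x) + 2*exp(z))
-4*x + y + 2*z + 2*exp(z) - 4*cos(2*x)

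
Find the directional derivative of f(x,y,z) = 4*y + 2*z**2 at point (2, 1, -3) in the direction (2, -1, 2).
-28/3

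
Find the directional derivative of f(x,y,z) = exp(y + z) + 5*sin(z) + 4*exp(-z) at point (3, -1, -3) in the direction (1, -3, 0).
-3*sqrt(10)*exp(-4)/10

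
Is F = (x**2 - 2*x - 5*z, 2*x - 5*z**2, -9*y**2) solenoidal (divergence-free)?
No, ∇·F = 2*x - 2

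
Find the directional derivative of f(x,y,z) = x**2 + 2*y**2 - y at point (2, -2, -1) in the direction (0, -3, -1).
27*sqrt(10)/10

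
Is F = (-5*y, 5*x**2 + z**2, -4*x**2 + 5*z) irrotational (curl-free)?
No, ∇×F = (-2*z, 8*x, 10*x + 5)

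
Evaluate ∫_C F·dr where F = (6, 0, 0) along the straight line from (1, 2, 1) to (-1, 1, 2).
-12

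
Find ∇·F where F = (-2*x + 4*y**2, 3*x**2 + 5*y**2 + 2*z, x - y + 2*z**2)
10*y + 4*z - 2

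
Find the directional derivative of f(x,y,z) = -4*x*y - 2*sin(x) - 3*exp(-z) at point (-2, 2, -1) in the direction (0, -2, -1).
sqrt(5)*(-16 - 3*E)/5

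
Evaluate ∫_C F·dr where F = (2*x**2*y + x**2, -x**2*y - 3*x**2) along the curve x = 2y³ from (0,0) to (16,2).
622976/105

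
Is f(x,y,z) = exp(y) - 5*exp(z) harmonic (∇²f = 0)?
No, ∇²f = exp(y) - 5*exp(z)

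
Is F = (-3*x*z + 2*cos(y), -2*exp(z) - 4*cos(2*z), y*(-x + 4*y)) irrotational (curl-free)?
No, ∇×F = (-x + 8*y + 2*exp(z) - 8*sin(2*z), -3*x + y, 2*sin(y))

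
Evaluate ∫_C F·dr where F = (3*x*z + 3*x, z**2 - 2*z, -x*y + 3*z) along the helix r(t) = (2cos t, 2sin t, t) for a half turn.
-pi + 8 + 3*pi**2/2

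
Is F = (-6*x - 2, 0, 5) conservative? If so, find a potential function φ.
Yes, F is conservative. φ = -3*x**2 - 2*x + 5*z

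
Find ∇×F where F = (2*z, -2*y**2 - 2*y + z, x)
(-1, 1, 0)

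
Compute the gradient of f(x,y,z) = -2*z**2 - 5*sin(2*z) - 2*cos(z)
(0, 0, -4*z + 2*sin(z) - 10*cos(2*z))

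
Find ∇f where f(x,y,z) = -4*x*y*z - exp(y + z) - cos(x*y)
(y*(-4*z + sin(x*y)), -4*x*z + x*sin(x*y) - exp(y + z), -4*x*y - exp(y + z))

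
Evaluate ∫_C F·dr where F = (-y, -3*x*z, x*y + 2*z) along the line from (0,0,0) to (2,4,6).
0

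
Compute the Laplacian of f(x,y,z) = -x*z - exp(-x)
-exp(-x)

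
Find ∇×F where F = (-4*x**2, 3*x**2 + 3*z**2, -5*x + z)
(-6*z, 5, 6*x)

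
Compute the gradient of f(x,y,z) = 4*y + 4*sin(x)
(4*cos(x), 4, 0)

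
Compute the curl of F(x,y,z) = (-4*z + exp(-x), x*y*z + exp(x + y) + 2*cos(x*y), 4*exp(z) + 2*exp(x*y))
(x*(-y + 2*exp(x*y)), -2*y*exp(x*y) - 4, y*z - 2*y*sin(x*y) + exp(x + y))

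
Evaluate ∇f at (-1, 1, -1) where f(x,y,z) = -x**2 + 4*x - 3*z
(6, 0, -3)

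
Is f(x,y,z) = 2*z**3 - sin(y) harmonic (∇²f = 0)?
No, ∇²f = 12*z + sin(y)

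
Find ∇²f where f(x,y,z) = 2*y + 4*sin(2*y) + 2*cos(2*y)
-16*sin(2*y) - 8*cos(2*y)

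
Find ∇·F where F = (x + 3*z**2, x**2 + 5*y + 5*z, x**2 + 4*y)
6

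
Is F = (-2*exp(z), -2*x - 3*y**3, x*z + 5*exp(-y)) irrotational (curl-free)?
No, ∇×F = (-5*exp(-y), -z - 2*exp(z), -2)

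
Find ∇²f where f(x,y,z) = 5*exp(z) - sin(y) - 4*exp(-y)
5*exp(z) + sin(y) - 4*exp(-y)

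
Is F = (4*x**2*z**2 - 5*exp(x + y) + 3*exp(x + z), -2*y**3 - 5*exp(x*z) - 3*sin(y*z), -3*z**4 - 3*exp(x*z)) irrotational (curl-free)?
No, ∇×F = (5*x*exp(x*z) + 3*y*cos(y*z), 8*x**2*z + 3*z*exp(x*z) + 3*exp(x + z), -5*z*exp(x*z) + 5*exp(x + y))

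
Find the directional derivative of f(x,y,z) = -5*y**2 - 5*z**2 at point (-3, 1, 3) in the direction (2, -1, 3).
-40*sqrt(14)/7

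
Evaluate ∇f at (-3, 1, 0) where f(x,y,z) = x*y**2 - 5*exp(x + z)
(1 - 5*exp(-3), -6, -5*exp(-3))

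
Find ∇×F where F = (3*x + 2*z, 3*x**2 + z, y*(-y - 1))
(-2*y - 2, 2, 6*x)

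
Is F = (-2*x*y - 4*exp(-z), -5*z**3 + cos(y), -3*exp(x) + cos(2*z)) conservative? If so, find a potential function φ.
No, ∇×F = (15*z**2, 3*exp(x) + 4*exp(-z), 2*x) ≠ 0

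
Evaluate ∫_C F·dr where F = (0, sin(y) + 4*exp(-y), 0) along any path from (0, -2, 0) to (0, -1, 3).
-4*E - cos(1) + cos(2) + 4*exp(2)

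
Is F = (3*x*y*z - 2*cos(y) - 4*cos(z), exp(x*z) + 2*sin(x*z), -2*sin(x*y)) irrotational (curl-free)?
No, ∇×F = (-x*(exp(x*z) + 2*cos(x*y) + 2*cos(x*z)), 3*x*y + 2*y*cos(x*y) + 4*sin(z), -3*x*z + z*exp(x*z) + 2*z*cos(x*z) - 2*sin(y))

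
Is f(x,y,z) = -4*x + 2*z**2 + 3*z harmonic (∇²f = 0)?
No, ∇²f = 4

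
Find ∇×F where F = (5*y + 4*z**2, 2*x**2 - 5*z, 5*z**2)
(5, 8*z, 4*x - 5)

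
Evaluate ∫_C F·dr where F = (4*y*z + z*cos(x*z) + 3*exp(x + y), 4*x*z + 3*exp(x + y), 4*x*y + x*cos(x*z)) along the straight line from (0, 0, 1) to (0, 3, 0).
-3 + 3*exp(3)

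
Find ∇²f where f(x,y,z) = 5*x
0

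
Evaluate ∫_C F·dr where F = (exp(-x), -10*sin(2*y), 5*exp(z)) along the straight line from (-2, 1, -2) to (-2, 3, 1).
5*(-1 + (-cos(2) + cos(6) + E)*exp(2))*exp(-2)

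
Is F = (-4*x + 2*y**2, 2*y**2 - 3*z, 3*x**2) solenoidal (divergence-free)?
No, ∇·F = 4*y - 4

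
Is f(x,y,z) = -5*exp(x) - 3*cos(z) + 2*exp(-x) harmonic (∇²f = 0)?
No, ∇²f = -5*exp(x) + 3*cos(z) + 2*exp(-x)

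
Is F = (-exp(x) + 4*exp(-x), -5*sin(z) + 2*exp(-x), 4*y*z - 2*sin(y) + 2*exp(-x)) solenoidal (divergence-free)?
No, ∇·F = 4*y - exp(x) - 4*exp(-x)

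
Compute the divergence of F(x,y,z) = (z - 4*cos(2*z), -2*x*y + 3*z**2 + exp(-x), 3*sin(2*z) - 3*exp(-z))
-2*x + 6*cos(2*z) + 3*exp(-z)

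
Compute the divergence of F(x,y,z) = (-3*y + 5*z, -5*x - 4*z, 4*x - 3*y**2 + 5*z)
5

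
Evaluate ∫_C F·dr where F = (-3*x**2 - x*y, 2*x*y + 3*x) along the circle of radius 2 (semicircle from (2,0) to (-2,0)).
6*pi + 80/3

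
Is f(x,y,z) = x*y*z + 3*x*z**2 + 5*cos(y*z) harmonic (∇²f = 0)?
No, ∇²f = 6*x - 5*y**2*cos(y*z) - 5*z**2*cos(y*z)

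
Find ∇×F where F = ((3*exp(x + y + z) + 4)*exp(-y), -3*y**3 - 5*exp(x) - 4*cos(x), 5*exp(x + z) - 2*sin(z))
(0, -2*exp(x + z), -5*exp(x) + 4*sin(x) + 4*exp(-y))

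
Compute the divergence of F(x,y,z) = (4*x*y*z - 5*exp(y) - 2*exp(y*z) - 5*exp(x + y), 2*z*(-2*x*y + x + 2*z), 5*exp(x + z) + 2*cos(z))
-4*x*z + 4*y*z - 5*exp(x + y) + 5*exp(x + z) - 2*sin(z)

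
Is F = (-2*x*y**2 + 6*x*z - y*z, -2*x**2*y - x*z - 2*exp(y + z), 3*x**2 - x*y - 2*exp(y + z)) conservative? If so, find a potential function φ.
Yes, F is conservative. φ = -x**2*y**2 + 3*x**2*z - x*y*z - 2*exp(y + z)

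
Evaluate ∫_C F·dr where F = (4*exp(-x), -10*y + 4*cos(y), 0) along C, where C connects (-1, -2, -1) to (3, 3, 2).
-25 - 4*exp(-3) + 4*sin(3) + 4*sin(2) + 4*E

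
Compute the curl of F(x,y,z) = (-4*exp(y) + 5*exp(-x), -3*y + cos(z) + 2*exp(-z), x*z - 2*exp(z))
(sin(z) + 2*exp(-z), -z, 4*exp(y))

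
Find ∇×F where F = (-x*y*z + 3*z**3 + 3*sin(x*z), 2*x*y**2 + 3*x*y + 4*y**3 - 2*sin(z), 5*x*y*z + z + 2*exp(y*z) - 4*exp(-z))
(5*x*z + 2*z*exp(y*z) + 2*cos(z), -x*y + 3*x*cos(x*z) - 5*y*z + 9*z**2, x*z + 2*y**2 + 3*y)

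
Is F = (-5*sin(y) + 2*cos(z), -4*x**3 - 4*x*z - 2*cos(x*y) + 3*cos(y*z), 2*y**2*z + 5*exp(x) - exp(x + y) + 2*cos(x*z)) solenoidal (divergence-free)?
No, ∇·F = 2*x*sin(x*y) - 2*x*sin(x*z) + 2*y**2 - 3*z*sin(y*z)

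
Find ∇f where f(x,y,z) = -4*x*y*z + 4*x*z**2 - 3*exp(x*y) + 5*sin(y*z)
(-4*y*z - 3*y*exp(x*y) + 4*z**2, -4*x*z - 3*x*exp(x*y) + 5*z*cos(y*z), -4*x*y + 8*x*z + 5*y*cos(y*z))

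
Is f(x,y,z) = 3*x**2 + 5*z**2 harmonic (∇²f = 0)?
No, ∇²f = 16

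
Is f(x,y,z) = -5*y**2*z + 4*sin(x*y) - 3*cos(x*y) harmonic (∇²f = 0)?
No, ∇²f = -4*x**2*sin(x*y) + 3*x**2*cos(x*y) - y**2*(4*sin(x*y) - 3*cos(x*y)) - 10*z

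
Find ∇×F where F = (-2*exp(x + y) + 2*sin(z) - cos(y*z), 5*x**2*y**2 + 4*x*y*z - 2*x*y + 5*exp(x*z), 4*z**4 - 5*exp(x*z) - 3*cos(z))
(x*(-4*y - 5*exp(x*z)), y*sin(y*z) + 5*z*exp(x*z) + 2*cos(z), 10*x*y**2 + 4*y*z - 2*y + 5*z*exp(x*z) - z*sin(y*z) + 2*exp(x + y))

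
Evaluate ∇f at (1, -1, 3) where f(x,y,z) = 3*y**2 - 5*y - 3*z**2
(0, -11, -18)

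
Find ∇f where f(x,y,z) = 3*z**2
(0, 0, 6*z)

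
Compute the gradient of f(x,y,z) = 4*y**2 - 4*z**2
(0, 8*y, -8*z)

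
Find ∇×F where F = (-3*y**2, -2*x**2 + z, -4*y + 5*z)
(-5, 0, -4*x + 6*y)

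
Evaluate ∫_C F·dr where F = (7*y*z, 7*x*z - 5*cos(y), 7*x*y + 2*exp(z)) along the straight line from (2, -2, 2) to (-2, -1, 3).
-2*exp(2) - 5*sin(2) + 5*sin(1) + 2*exp(3) + 98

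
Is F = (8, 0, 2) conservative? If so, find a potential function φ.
Yes, F is conservative. φ = 8*x + 2*z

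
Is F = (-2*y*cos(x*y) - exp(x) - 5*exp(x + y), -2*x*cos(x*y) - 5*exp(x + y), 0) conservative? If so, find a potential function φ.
Yes, F is conservative. φ = -exp(x) - 5*exp(x + y) - 2*sin(x*y)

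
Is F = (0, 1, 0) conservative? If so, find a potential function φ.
Yes, F is conservative. φ = y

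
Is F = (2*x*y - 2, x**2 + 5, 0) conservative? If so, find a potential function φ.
Yes, F is conservative. φ = x**2*y - 2*x + 5*y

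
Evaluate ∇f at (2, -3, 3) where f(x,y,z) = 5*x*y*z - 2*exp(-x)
(-45 + 2*exp(-2), 30, -30)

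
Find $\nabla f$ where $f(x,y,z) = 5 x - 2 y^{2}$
(5, -4*y, 0)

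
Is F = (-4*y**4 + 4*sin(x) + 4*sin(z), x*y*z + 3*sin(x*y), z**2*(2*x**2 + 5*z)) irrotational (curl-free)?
No, ∇×F = (-x*y, -4*x*z**2 + 4*cos(z), y*(16*y**2 + z + 3*cos(x*y)))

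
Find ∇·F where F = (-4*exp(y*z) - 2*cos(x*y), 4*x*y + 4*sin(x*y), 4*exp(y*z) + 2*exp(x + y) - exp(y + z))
4*x*cos(x*y) + 4*x + 4*y*exp(y*z) + 2*y*sin(x*y) - exp(y + z)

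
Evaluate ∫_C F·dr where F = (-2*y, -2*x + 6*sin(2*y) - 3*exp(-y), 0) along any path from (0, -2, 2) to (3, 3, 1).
3*((-exp(2) - 6 - cos(6) + cos(4))*exp(3) + 1)*exp(-3)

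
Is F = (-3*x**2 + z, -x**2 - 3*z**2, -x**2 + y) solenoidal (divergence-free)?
No, ∇·F = -6*x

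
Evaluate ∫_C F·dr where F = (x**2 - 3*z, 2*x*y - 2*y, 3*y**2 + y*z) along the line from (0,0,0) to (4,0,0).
64/3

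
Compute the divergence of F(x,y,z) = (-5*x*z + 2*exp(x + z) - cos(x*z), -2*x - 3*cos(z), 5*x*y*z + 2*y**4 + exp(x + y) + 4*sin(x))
5*x*y + z*sin(x*z) - 5*z + 2*exp(x + z)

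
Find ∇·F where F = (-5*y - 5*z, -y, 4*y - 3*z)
-4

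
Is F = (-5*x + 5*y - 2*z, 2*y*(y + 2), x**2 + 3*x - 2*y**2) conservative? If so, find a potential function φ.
No, ∇×F = (-4*y, -2*x - 5, -5) ≠ 0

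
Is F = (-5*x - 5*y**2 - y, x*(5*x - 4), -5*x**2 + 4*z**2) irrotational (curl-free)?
No, ∇×F = (0, 10*x, 10*x + 10*y - 3)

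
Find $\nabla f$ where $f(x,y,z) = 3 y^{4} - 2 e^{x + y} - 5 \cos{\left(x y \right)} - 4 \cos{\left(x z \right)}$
(5*y*sin(x*y) + 4*z*sin(x*z) - 2*exp(x + y), 5*x*sin(x*y) + 12*y**3 - 2*exp(x + y), 4*x*sin(x*z))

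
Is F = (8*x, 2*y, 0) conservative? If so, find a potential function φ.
Yes, F is conservative. φ = 4*x**2 + y**2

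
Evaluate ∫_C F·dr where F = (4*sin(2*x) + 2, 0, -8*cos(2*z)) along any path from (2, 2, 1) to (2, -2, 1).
0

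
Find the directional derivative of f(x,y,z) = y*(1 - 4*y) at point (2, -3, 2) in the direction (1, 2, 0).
10*sqrt(5)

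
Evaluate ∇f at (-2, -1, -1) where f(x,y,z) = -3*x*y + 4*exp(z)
(3, 6, 4*exp(-1))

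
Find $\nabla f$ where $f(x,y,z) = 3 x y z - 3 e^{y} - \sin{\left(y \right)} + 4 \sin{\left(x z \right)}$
(z*(3*y + 4*cos(x*z)), 3*x*z - 3*exp(y) - cos(y), x*(3*y + 4*cos(x*z)))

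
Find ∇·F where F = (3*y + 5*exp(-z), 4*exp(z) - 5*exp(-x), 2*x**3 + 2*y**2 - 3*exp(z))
-3*exp(z)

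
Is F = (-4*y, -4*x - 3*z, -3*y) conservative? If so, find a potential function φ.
Yes, F is conservative. φ = y*(-4*x - 3*z)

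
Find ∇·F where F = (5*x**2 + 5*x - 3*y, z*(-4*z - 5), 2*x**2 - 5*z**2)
10*x - 10*z + 5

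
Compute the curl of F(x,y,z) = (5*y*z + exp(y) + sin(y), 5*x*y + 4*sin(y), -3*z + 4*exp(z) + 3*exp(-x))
(0, 5*y + 3*exp(-x), 5*y - 5*z - exp(y) - cos(y))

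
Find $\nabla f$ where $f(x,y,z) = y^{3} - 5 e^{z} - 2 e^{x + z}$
(-2*exp(x + z), 3*y**2, (-2*exp(x) - 5)*exp(z))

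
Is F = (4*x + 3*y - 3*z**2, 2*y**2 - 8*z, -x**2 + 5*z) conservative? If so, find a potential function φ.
No, ∇×F = (8, 2*x - 6*z, -3) ≠ 0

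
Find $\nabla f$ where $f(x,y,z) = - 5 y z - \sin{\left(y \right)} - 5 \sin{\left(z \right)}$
(0, -5*z - cos(y), -5*y - 5*cos(z))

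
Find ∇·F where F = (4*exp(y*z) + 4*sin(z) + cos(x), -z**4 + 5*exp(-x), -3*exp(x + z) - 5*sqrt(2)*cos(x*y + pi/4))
-3*exp(x + z) - sin(x)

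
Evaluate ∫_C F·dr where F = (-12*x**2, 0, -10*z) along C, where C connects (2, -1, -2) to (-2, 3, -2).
64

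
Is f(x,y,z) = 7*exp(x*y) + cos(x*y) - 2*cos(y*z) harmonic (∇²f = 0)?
No, ∇²f = 7*x**2*exp(x*y) - x**2*cos(x*y) + y**2*(7*exp(x*y) - cos(x*y)) + 2*y**2*cos(y*z) + 2*z**2*cos(y*z)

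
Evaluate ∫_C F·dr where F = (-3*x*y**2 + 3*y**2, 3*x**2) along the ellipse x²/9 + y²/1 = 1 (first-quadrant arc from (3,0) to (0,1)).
75/4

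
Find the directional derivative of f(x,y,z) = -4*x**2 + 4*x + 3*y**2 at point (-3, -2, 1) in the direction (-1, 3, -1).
-64*sqrt(11)/11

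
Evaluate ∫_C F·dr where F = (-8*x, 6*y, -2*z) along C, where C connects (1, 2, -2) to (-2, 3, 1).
6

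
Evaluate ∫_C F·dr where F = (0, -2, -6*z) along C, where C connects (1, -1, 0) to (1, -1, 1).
-3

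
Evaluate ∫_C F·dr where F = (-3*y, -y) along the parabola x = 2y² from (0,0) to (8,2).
-34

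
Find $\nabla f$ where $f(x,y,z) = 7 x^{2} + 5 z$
(14*x, 0, 5)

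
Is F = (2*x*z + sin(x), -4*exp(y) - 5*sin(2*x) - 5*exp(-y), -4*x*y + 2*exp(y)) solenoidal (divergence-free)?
No, ∇·F = 2*z + cos(x) - 9*sinh(y) + cosh(y)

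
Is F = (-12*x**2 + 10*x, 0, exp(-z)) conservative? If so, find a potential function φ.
Yes, F is conservative. φ = -4*x**3 + 5*x**2 - exp(-z)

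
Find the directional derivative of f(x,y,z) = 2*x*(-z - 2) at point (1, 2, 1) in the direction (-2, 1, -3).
9*sqrt(14)/7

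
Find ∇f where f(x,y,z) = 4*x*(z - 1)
(4*z - 4, 0, 4*x)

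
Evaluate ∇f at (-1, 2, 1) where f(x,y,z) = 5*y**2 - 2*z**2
(0, 20, -4)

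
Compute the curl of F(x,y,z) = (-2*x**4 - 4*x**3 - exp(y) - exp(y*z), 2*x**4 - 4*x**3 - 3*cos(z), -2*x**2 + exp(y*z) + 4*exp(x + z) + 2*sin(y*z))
(z*exp(y*z) + 2*z*cos(y*z) - 3*sin(z), 4*x - y*exp(y*z) - 4*exp(x + z), 8*x**3 - 12*x**2 + z*exp(y*z) + exp(y))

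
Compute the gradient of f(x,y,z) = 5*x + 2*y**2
(5, 4*y, 0)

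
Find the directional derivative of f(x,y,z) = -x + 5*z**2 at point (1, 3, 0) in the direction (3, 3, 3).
-sqrt(3)/3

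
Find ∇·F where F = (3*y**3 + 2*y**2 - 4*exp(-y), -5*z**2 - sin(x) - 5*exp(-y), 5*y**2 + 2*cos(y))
5*exp(-y)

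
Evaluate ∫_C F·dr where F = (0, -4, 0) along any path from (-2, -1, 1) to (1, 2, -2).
-12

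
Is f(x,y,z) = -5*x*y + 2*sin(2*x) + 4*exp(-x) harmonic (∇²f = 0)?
No, ∇²f = -8*sin(2*x) + 4*exp(-x)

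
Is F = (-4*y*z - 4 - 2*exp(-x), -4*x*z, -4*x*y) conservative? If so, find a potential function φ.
Yes, F is conservative. φ = -4*x*y*z - 4*x + 2*exp(-x)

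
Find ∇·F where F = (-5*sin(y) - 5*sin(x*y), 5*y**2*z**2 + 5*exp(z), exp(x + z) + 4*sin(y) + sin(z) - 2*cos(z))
10*y*z**2 - 5*y*cos(x*y) + exp(x + z) + 2*sin(z) + cos(z)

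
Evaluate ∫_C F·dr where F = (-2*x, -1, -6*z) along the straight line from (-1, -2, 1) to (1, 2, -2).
-13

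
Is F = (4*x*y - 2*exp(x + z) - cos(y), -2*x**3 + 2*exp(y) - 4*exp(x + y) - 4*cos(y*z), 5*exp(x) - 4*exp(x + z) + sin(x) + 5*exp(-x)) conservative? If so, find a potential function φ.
No, ∇×F = (-4*y*sin(y*z), -5*exp(x) + 2*exp(x + z) - cos(x) + 5*exp(-x), -6*x**2 - 4*x - 4*exp(x + y) - sin(y)) ≠ 0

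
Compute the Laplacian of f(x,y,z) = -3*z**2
-6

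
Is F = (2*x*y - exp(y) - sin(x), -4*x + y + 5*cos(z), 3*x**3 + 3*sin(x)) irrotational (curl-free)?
No, ∇×F = (5*sin(z), -9*x**2 - 3*cos(x), -2*x + exp(y) - 4)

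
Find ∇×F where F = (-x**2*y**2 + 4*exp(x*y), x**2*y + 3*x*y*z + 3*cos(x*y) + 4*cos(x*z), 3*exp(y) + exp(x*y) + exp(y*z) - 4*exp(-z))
(-3*x*y + x*exp(x*y) + 4*x*sin(x*z) + z*exp(y*z) + 3*exp(y), -y*exp(x*y), 2*x**2*y + 2*x*y - 4*x*exp(x*y) + 3*y*z - 3*y*sin(x*y) - 4*z*sin(x*z))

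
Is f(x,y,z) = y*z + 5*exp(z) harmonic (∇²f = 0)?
No, ∇²f = 5*exp(z)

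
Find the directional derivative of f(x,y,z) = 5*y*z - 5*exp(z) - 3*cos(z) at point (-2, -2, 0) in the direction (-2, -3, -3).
45*sqrt(22)/22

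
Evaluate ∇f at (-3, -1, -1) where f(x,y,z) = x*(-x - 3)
(3, 0, 0)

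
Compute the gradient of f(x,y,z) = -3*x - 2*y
(-3, -2, 0)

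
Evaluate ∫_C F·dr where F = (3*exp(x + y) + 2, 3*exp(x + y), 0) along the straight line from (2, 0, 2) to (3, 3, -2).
-3*exp(2) + 2 + 3*exp(6)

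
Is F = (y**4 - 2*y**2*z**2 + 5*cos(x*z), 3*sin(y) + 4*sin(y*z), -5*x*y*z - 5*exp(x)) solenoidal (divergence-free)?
No, ∇·F = -5*x*y - 5*z*sin(x*z) + 4*z*cos(y*z) + 3*cos(y)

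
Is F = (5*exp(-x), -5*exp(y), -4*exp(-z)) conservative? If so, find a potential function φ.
Yes, F is conservative. φ = -5*exp(y) + 4*exp(-z) - 5*exp(-x)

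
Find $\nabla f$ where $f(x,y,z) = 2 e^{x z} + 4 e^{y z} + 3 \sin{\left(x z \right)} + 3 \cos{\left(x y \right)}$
(-3*y*sin(x*y) + 2*z*exp(x*z) + 3*z*cos(x*z), -3*x*sin(x*y) + 4*z*exp(y*z), 2*x*exp(x*z) + 3*x*cos(x*z) + 4*y*exp(y*z))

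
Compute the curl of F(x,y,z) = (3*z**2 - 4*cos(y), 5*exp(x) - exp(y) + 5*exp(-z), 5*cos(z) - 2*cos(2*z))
(5*exp(-z), 6*z, 5*exp(x) - 4*sin(y))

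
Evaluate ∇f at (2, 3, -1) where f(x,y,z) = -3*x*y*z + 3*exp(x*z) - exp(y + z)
(9 - 3*exp(-2), 6 - exp(2), -18 - exp(2) + 6*exp(-2))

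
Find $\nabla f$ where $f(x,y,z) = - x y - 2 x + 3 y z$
(-y - 2, -x + 3*z, 3*y)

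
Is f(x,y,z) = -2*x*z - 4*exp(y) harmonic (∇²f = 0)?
No, ∇²f = -4*exp(y)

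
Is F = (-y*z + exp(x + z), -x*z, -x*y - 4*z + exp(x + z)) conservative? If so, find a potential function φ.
Yes, F is conservative. φ = -x*y*z - 2*z**2 + exp(x + z)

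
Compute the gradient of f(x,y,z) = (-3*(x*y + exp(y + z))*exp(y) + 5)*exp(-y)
(-3*y, (3*(-x - exp(y + z))*exp(y) - 5)*exp(-y), -3*exp(y + z))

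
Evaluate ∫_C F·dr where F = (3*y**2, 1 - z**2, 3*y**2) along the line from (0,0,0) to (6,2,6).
26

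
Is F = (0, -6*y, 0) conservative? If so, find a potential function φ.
Yes, F is conservative. φ = -3*y**2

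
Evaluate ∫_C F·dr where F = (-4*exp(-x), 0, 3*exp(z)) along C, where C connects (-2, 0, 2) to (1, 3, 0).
-7*exp(2) + 4*exp(-1) + 3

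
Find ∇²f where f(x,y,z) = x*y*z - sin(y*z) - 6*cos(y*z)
(y**2 + z**2)*(sin(y*z) + 6*cos(y*z))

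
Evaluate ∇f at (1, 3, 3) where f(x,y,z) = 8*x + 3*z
(8, 0, 3)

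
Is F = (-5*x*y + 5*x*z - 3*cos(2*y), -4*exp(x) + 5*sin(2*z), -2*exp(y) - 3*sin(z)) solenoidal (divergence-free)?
No, ∇·F = -5*y + 5*z - 3*cos(z)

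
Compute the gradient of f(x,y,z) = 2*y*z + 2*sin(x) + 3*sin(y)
(2*cos(x), 2*z + 3*cos(y), 2*y)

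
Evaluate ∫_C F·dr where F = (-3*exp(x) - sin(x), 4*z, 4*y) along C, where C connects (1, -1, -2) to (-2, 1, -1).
-12 - cos(1) + cos(2) - 3*exp(-2) + 3*E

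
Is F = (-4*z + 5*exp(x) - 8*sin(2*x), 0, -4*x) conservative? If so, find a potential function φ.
Yes, F is conservative. φ = -4*x*z + 5*exp(x) + 4*cos(2*x)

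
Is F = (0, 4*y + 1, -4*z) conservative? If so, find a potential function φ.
Yes, F is conservative. φ = 2*y**2 + y - 2*z**2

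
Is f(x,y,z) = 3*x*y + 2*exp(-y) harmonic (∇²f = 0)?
No, ∇²f = 2*exp(-y)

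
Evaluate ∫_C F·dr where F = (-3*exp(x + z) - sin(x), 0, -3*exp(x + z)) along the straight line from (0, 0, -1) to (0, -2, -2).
-(3 - 3*E)*exp(-2)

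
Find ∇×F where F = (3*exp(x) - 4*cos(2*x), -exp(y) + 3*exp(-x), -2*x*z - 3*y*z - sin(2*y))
(-3*z - 2*cos(2*y), 2*z, -3*exp(-x))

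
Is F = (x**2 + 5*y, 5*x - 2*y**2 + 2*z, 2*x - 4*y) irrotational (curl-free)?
No, ∇×F = (-6, -2, 0)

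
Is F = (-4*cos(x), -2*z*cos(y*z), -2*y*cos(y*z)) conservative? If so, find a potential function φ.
Yes, F is conservative. φ = -4*sin(x) - 2*sin(y*z)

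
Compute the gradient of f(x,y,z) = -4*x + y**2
(-4, 2*y, 0)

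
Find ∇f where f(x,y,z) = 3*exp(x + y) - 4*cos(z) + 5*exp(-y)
(3*exp(x + y), (3*exp(x + 2*y) - 5)*exp(-y), 4*sin(z))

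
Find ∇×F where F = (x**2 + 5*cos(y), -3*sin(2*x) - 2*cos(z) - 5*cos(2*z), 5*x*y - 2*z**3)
(5*x - 2*sin(z) - 10*sin(2*z), -5*y, 5*sin(y) - 6*cos(2*x))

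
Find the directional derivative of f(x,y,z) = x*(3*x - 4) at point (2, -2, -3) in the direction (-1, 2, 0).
-8*sqrt(5)/5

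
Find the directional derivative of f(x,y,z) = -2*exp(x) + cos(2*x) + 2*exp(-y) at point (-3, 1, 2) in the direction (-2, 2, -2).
2*sqrt(3)*(-exp(2) + 1 - exp(3)*sin(6))*exp(-3)/3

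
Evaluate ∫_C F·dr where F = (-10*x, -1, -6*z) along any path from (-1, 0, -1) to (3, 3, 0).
-40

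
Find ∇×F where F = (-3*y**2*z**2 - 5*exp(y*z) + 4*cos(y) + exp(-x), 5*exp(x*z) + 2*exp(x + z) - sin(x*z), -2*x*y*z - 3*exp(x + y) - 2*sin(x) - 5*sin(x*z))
(-2*x*z - 5*x*exp(x*z) + x*cos(x*z) - 3*exp(x + y) - 2*exp(x + z), -6*y**2*z + 2*y*z - 5*y*exp(y*z) + 5*z*cos(x*z) + 3*exp(x + y) + 2*cos(x), 6*y*z**2 + 5*z*exp(x*z) + 5*z*exp(y*z) - z*cos(x*z) + 2*exp(x + z) + 4*sin(y))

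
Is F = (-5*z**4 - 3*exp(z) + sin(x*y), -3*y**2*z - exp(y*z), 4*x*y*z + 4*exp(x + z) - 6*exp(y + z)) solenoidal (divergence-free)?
No, ∇·F = 4*x*y - 6*y*z + y*cos(x*y) - z*exp(y*z) + 4*exp(x + z) - 6*exp(y + z)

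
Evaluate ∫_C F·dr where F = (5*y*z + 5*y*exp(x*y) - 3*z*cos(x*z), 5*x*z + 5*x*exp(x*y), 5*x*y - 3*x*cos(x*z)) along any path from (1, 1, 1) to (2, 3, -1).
-35 - 5*E + 3*sin(1) + 3*sin(2) + 5*exp(6)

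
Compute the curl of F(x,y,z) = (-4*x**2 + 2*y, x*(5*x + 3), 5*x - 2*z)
(0, -5, 10*x + 1)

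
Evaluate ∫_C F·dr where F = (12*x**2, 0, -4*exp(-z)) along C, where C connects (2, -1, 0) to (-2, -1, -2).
-68 + 4*exp(2)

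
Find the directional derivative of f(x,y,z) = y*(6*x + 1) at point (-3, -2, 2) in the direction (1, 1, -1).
-29*sqrt(3)/3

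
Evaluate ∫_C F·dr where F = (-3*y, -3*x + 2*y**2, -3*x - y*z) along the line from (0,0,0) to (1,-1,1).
7/6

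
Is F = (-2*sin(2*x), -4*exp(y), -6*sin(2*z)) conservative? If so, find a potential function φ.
Yes, F is conservative. φ = -4*exp(y) + cos(2*x) + 3*cos(2*z)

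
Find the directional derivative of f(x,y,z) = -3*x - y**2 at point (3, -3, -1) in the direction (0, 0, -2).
0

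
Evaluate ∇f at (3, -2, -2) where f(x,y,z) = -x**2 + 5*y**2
(-6, -20, 0)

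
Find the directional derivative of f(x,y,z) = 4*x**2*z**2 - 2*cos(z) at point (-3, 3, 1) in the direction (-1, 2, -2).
-40 - 4*sin(1)/3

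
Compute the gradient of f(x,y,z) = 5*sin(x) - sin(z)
(5*cos(x), 0, -cos(z))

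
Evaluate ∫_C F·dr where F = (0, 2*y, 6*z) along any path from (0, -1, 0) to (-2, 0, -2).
11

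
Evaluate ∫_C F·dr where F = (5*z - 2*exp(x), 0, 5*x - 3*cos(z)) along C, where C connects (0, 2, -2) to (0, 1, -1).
-3*sin(2) + 3*sin(1)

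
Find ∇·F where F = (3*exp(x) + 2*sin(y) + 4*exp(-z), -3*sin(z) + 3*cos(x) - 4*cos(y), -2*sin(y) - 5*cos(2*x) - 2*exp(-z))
3*exp(x) + 4*sin(y) + 2*exp(-z)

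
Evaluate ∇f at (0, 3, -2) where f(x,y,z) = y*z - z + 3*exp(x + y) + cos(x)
(3*exp(3), -2 + 3*exp(3), 2)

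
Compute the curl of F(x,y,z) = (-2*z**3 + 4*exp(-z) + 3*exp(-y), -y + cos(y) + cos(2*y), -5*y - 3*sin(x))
(-5, -6*z**2 + 3*cos(x) - 4*exp(-z), 3*exp(-y))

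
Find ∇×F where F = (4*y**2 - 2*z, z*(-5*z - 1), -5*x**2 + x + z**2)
(10*z + 1, 10*x - 3, -8*y)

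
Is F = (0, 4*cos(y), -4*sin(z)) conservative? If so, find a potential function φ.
Yes, F is conservative. φ = 4*sin(y) + 4*cos(z)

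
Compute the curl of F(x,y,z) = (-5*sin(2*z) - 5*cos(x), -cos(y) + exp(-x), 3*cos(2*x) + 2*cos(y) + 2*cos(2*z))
(-2*sin(y), 6*sin(2*x) - 10*cos(2*z), -exp(-x))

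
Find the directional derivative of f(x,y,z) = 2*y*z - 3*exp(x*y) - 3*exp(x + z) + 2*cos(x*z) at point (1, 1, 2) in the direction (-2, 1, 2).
4*sin(2)/3 + 8/3 + E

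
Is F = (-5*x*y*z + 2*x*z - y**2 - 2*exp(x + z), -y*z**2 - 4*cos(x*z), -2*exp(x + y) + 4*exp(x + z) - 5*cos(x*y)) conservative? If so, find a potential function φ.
No, ∇×F = (5*x*sin(x*y) - 4*x*sin(x*z) + 2*y*z - 2*exp(x + y), -5*x*y + 2*x - 5*y*sin(x*y) + 2*exp(x + y) - 6*exp(x + z), 5*x*z + 2*y + 4*z*sin(x*z)) ≠ 0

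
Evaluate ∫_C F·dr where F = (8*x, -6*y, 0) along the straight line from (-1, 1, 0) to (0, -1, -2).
-4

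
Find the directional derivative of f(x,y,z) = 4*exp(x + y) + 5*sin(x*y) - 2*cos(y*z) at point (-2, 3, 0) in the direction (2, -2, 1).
50*cos(6)/3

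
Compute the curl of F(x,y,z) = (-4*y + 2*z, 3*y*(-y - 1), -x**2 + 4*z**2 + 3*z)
(0, 2*x + 2, 4)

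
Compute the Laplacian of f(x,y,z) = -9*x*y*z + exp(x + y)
2*exp(x + y)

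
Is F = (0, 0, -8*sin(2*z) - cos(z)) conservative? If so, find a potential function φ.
Yes, F is conservative. φ = -sin(z) + 4*cos(2*z)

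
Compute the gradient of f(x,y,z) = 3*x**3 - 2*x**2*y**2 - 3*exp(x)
(9*x**2 - 4*x*y**2 - 3*exp(x), -4*x**2*y, 0)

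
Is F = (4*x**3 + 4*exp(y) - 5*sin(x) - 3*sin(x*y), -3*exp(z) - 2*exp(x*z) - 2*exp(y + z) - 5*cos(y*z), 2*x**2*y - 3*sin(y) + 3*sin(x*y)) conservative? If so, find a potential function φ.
No, ∇×F = (2*x**2 + 2*x*exp(x*z) + 3*x*cos(x*y) - 5*y*sin(y*z) + 3*exp(z) + 2*exp(y + z) - 3*cos(y), -y*(4*x + 3*cos(x*y)), 3*x*cos(x*y) - 2*z*exp(x*z) - 4*exp(y)) ≠ 0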